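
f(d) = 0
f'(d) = 0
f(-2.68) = 0.00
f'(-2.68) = 0.00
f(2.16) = 0.00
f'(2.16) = 0.00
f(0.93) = 0.00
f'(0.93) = 0.00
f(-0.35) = 0.00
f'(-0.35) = 0.00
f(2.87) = 0.00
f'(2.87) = 0.00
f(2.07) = 0.00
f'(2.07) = 0.00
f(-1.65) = 0.00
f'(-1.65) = 0.00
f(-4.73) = 0.00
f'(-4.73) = 0.00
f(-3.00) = 0.00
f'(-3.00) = 0.00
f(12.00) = 0.00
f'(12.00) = 0.00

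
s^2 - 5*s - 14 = (s - 7)*(s + 2)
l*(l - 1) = l^2 - l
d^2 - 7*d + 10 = (d - 5)*(d - 2)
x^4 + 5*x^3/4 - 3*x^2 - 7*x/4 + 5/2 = (x - 1)^2*(x + 5/4)*(x + 2)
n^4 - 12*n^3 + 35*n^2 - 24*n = n*(n - 8)*(n - 3)*(n - 1)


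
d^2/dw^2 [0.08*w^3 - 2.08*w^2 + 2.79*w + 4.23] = 0.48*w - 4.16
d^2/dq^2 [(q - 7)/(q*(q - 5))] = 2*(q^3 - 21*q^2 + 105*q - 175)/(q^3*(q^3 - 15*q^2 + 75*q - 125))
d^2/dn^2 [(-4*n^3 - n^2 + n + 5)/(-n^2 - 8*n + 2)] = 6*(85*n^3 - 67*n^2 - 26*n - 114)/(n^6 + 24*n^5 + 186*n^4 + 416*n^3 - 372*n^2 + 96*n - 8)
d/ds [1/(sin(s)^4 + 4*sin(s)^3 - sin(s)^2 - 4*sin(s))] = 2*(-2*sin(s)^3 - 6*sin(s)^2 + sin(s) + 2)/((sin(s) + 4)^2*sin(s)^2*cos(s)^3)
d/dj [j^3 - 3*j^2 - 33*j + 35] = 3*j^2 - 6*j - 33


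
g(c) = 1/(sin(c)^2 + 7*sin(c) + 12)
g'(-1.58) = 0.00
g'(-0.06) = -0.05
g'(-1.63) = 0.01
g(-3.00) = 0.09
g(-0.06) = 0.09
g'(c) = (-2*sin(c)*cos(c) - 7*cos(c))/(sin(c)^2 + 7*sin(c) + 12)^2 = -(2*sin(c) + 7)*cos(c)/(sin(c)^2 + 7*sin(c) + 12)^2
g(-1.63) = 0.17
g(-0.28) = 0.10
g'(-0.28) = -0.06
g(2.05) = 0.05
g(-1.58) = 0.17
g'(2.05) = 0.01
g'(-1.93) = 0.05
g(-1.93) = 0.16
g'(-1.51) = -0.01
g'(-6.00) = -0.04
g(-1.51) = 0.17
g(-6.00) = 0.07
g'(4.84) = -0.02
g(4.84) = 0.17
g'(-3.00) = 0.05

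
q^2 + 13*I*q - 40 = (q + 5*I)*(q + 8*I)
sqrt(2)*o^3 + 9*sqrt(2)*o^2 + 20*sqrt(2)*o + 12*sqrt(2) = (o + 2)*(o + 6)*(sqrt(2)*o + sqrt(2))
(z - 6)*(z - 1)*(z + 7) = z^3 - 43*z + 42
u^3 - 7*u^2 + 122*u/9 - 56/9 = (u - 4)*(u - 7/3)*(u - 2/3)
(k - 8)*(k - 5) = k^2 - 13*k + 40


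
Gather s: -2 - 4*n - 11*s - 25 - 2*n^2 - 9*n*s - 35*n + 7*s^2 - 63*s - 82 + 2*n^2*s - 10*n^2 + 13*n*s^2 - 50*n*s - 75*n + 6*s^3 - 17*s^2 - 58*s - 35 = -12*n^2 - 114*n + 6*s^3 + s^2*(13*n - 10) + s*(2*n^2 - 59*n - 132) - 144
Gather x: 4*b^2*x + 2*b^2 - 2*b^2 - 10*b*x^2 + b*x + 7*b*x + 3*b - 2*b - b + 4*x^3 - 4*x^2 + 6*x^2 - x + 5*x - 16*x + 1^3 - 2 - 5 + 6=4*x^3 + x^2*(2 - 10*b) + x*(4*b^2 + 8*b - 12)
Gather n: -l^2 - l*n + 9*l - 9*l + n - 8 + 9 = -l^2 + n*(1 - l) + 1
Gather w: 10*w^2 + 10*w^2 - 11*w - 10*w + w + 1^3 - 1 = 20*w^2 - 20*w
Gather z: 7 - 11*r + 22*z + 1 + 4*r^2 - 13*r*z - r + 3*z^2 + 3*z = 4*r^2 - 12*r + 3*z^2 + z*(25 - 13*r) + 8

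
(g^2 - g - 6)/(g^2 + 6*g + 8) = (g - 3)/(g + 4)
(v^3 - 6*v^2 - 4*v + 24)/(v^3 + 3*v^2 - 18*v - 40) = (v^2 - 8*v + 12)/(v^2 + v - 20)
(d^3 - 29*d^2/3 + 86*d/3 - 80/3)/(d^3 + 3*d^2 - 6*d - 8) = (3*d^2 - 23*d + 40)/(3*(d^2 + 5*d + 4))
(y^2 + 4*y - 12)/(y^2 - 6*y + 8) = (y + 6)/(y - 4)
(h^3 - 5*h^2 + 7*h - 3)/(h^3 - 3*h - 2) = (-h^3 + 5*h^2 - 7*h + 3)/(-h^3 + 3*h + 2)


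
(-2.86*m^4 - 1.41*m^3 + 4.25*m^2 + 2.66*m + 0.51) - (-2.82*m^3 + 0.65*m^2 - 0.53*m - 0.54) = -2.86*m^4 + 1.41*m^3 + 3.6*m^2 + 3.19*m + 1.05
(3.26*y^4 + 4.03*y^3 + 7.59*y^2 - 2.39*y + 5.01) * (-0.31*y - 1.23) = -1.0106*y^5 - 5.2591*y^4 - 7.3098*y^3 - 8.5948*y^2 + 1.3866*y - 6.1623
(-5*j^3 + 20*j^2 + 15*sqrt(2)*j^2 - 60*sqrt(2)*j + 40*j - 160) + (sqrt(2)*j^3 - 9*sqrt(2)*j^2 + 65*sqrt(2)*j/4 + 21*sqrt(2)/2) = -5*j^3 + sqrt(2)*j^3 + 6*sqrt(2)*j^2 + 20*j^2 - 175*sqrt(2)*j/4 + 40*j - 160 + 21*sqrt(2)/2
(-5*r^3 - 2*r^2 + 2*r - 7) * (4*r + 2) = -20*r^4 - 18*r^3 + 4*r^2 - 24*r - 14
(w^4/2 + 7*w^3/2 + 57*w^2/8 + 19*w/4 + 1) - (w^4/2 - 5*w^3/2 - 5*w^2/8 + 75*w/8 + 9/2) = 6*w^3 + 31*w^2/4 - 37*w/8 - 7/2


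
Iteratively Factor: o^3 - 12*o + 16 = (o - 2)*(o^2 + 2*o - 8) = (o - 2)^2*(o + 4)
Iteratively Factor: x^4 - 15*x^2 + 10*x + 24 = (x + 1)*(x^3 - x^2 - 14*x + 24) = (x - 3)*(x + 1)*(x^2 + 2*x - 8) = (x - 3)*(x + 1)*(x + 4)*(x - 2)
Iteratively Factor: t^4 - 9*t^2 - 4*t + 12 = (t + 2)*(t^3 - 2*t^2 - 5*t + 6) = (t - 3)*(t + 2)*(t^2 + t - 2) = (t - 3)*(t + 2)^2*(t - 1)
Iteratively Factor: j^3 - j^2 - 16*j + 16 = (j - 1)*(j^2 - 16) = (j - 4)*(j - 1)*(j + 4)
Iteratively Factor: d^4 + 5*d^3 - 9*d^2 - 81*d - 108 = (d + 3)*(d^3 + 2*d^2 - 15*d - 36) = (d + 3)^2*(d^2 - d - 12) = (d + 3)^3*(d - 4)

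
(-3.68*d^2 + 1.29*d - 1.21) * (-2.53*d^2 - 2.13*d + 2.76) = 9.3104*d^4 + 4.5747*d^3 - 9.8432*d^2 + 6.1377*d - 3.3396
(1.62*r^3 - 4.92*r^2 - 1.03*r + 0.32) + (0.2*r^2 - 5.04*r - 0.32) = 1.62*r^3 - 4.72*r^2 - 6.07*r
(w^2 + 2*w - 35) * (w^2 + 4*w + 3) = w^4 + 6*w^3 - 24*w^2 - 134*w - 105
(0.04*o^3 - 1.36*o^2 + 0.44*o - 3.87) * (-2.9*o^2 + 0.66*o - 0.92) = -0.116*o^5 + 3.9704*o^4 - 2.2104*o^3 + 12.7646*o^2 - 2.959*o + 3.5604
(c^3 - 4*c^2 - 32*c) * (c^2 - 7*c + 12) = c^5 - 11*c^4 + 8*c^3 + 176*c^2 - 384*c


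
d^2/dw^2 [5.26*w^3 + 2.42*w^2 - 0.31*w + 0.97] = 31.56*w + 4.84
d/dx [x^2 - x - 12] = 2*x - 1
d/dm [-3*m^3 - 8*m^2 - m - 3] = -9*m^2 - 16*m - 1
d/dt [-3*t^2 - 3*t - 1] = -6*t - 3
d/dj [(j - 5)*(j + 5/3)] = 2*j - 10/3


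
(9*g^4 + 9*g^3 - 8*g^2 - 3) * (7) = 63*g^4 + 63*g^3 - 56*g^2 - 21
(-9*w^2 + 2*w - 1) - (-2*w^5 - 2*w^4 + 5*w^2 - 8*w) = 2*w^5 + 2*w^4 - 14*w^2 + 10*w - 1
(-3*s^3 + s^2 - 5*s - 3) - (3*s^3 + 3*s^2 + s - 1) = -6*s^3 - 2*s^2 - 6*s - 2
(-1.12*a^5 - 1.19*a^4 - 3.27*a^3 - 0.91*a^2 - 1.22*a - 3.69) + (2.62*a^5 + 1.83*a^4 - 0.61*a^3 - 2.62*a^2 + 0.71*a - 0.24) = 1.5*a^5 + 0.64*a^4 - 3.88*a^3 - 3.53*a^2 - 0.51*a - 3.93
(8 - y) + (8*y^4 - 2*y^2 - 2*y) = 8*y^4 - 2*y^2 - 3*y + 8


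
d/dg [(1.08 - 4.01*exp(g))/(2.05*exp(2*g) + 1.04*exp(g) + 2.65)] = (8.2205*exp(2*g) - 4.428*exp(g) - 11.7497)*exp(g)/(4.2025*exp(4*g) + 4.264*exp(3*g) + 11.9466*exp(2*g) + 5.512*exp(g) + 7.0225)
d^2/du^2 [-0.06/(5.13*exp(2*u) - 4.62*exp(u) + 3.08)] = ((1.2312*exp(u) - 0.2772)*(5.13*exp(2*u) - 4.62*exp(u) + 3.08) - 0.06*(10.26*exp(u) - 4.62)*(20.52*exp(u) - 9.24)*exp(u))*exp(u)/(5.13*exp(2*u) - 4.62*exp(u) + 3.08)^3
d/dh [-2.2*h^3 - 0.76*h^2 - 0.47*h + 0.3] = -6.6*h^2 - 1.52*h - 0.47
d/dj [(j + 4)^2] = 2*j + 8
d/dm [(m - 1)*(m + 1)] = 2*m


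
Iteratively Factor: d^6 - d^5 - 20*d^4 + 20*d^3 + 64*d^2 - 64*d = (d + 4)*(d^5 - 5*d^4 + 20*d^2 - 16*d) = (d - 1)*(d + 4)*(d^4 - 4*d^3 - 4*d^2 + 16*d) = (d - 1)*(d + 2)*(d + 4)*(d^3 - 6*d^2 + 8*d) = (d - 2)*(d - 1)*(d + 2)*(d + 4)*(d^2 - 4*d) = d*(d - 2)*(d - 1)*(d + 2)*(d + 4)*(d - 4)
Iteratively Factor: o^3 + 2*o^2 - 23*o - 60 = (o + 3)*(o^2 - o - 20) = (o - 5)*(o + 3)*(o + 4)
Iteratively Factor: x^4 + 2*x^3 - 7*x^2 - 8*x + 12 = (x + 2)*(x^3 - 7*x + 6) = (x + 2)*(x + 3)*(x^2 - 3*x + 2) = (x - 2)*(x + 2)*(x + 3)*(x - 1)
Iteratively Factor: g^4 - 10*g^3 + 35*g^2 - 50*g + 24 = (g - 2)*(g^3 - 8*g^2 + 19*g - 12) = (g - 3)*(g - 2)*(g^2 - 5*g + 4) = (g - 4)*(g - 3)*(g - 2)*(g - 1)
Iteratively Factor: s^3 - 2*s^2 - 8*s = (s + 2)*(s^2 - 4*s) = (s - 4)*(s + 2)*(s)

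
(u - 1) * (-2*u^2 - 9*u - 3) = -2*u^3 - 7*u^2 + 6*u + 3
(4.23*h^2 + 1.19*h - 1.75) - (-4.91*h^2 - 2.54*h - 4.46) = 9.14*h^2 + 3.73*h + 2.71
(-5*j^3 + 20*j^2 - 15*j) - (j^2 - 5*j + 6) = -5*j^3 + 19*j^2 - 10*j - 6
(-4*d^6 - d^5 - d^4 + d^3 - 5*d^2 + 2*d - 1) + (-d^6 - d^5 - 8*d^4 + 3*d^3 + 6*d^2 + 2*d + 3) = -5*d^6 - 2*d^5 - 9*d^4 + 4*d^3 + d^2 + 4*d + 2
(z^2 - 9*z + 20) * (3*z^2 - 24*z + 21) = 3*z^4 - 51*z^3 + 297*z^2 - 669*z + 420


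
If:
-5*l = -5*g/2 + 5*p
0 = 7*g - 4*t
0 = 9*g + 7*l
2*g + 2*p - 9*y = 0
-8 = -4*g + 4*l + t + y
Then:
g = 672/569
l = -864/569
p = 1200/569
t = 1176/569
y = 416/569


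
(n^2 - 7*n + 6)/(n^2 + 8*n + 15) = (n^2 - 7*n + 6)/(n^2 + 8*n + 15)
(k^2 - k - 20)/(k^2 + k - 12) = (k - 5)/(k - 3)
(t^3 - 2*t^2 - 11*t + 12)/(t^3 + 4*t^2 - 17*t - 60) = (t - 1)/(t + 5)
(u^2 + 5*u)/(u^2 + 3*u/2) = 2*(u + 5)/(2*u + 3)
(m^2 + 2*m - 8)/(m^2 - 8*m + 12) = (m + 4)/(m - 6)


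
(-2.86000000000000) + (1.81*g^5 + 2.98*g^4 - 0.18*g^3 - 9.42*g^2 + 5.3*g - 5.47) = 1.81*g^5 + 2.98*g^4 - 0.18*g^3 - 9.42*g^2 + 5.3*g - 8.33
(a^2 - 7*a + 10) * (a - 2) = a^3 - 9*a^2 + 24*a - 20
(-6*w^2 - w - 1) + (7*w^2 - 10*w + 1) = w^2 - 11*w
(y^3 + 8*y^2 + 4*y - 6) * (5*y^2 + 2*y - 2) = 5*y^5 + 42*y^4 + 34*y^3 - 38*y^2 - 20*y + 12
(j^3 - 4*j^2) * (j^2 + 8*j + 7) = j^5 + 4*j^4 - 25*j^3 - 28*j^2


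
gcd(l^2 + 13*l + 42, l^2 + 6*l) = l + 6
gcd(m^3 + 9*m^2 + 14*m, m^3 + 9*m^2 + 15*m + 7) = m + 7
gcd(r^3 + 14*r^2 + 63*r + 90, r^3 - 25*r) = r + 5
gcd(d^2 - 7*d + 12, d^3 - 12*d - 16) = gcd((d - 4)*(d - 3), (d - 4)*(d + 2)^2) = d - 4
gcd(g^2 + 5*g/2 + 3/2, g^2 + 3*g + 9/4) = g + 3/2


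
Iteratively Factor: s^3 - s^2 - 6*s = (s - 3)*(s^2 + 2*s) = (s - 3)*(s + 2)*(s)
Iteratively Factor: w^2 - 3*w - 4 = (w + 1)*(w - 4)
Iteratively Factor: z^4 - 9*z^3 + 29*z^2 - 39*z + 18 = (z - 3)*(z^3 - 6*z^2 + 11*z - 6) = (z - 3)^2*(z^2 - 3*z + 2) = (z - 3)^2*(z - 1)*(z - 2)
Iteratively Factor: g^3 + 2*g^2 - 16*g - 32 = (g - 4)*(g^2 + 6*g + 8) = (g - 4)*(g + 2)*(g + 4)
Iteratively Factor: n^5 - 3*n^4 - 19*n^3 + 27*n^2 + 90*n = (n)*(n^4 - 3*n^3 - 19*n^2 + 27*n + 90) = n*(n - 5)*(n^3 + 2*n^2 - 9*n - 18) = n*(n - 5)*(n - 3)*(n^2 + 5*n + 6) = n*(n - 5)*(n - 3)*(n + 3)*(n + 2)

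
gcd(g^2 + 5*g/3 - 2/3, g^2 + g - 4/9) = g - 1/3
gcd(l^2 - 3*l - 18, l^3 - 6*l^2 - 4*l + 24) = l - 6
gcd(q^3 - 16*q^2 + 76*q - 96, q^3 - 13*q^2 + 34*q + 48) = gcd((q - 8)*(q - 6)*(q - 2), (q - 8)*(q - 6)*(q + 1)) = q^2 - 14*q + 48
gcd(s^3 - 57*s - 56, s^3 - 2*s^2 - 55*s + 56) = s^2 - s - 56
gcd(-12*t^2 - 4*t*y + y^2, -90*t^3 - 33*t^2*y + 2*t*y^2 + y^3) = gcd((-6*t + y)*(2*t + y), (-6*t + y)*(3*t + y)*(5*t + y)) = -6*t + y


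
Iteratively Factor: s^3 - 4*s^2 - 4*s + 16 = (s - 2)*(s^2 - 2*s - 8) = (s - 4)*(s - 2)*(s + 2)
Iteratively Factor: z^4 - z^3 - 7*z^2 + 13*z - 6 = (z - 1)*(z^3 - 7*z + 6) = (z - 1)^2*(z^2 + z - 6) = (z - 2)*(z - 1)^2*(z + 3)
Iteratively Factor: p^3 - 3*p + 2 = (p + 2)*(p^2 - 2*p + 1) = (p - 1)*(p + 2)*(p - 1)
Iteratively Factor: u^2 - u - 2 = (u - 2)*(u + 1)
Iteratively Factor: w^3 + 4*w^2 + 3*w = (w)*(w^2 + 4*w + 3) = w*(w + 3)*(w + 1)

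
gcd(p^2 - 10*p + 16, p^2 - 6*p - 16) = p - 8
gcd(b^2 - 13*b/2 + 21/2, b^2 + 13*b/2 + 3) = 1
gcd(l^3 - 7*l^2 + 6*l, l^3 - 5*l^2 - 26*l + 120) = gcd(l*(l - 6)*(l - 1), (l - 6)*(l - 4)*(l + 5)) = l - 6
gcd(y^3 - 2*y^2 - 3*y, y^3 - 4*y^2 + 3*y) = y^2 - 3*y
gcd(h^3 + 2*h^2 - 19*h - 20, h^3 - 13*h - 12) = h^2 - 3*h - 4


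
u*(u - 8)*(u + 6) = u^3 - 2*u^2 - 48*u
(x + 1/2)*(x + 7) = x^2 + 15*x/2 + 7/2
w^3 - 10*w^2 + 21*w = w*(w - 7)*(w - 3)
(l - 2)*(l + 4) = l^2 + 2*l - 8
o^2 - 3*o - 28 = (o - 7)*(o + 4)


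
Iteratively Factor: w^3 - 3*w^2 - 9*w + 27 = (w - 3)*(w^2 - 9) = (w - 3)^2*(w + 3)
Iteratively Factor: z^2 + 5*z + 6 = (z + 2)*(z + 3)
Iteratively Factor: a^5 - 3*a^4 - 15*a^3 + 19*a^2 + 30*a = (a - 2)*(a^4 - a^3 - 17*a^2 - 15*a) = (a - 2)*(a + 3)*(a^3 - 4*a^2 - 5*a) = (a - 2)*(a + 1)*(a + 3)*(a^2 - 5*a) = a*(a - 2)*(a + 1)*(a + 3)*(a - 5)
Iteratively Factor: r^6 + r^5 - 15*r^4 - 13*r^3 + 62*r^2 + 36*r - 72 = (r + 2)*(r^5 - r^4 - 13*r^3 + 13*r^2 + 36*r - 36) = (r - 3)*(r + 2)*(r^4 + 2*r^3 - 7*r^2 - 8*r + 12) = (r - 3)*(r - 2)*(r + 2)*(r^3 + 4*r^2 + r - 6) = (r - 3)*(r - 2)*(r - 1)*(r + 2)*(r^2 + 5*r + 6) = (r - 3)*(r - 2)*(r - 1)*(r + 2)*(r + 3)*(r + 2)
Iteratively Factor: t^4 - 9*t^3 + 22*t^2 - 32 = (t + 1)*(t^3 - 10*t^2 + 32*t - 32) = (t - 2)*(t + 1)*(t^2 - 8*t + 16) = (t - 4)*(t - 2)*(t + 1)*(t - 4)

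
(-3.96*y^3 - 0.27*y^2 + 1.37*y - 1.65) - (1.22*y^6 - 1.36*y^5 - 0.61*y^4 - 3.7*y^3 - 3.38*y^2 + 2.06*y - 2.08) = -1.22*y^6 + 1.36*y^5 + 0.61*y^4 - 0.26*y^3 + 3.11*y^2 - 0.69*y + 0.43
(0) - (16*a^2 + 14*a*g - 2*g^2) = -16*a^2 - 14*a*g + 2*g^2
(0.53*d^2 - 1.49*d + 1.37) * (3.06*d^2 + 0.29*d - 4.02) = 1.6218*d^4 - 4.4057*d^3 + 1.6295*d^2 + 6.3871*d - 5.5074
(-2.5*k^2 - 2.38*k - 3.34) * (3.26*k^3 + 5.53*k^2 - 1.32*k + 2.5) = -8.15*k^5 - 21.5838*k^4 - 20.7498*k^3 - 21.5786*k^2 - 1.5412*k - 8.35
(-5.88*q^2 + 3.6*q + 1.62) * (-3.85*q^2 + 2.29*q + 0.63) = 22.638*q^4 - 27.3252*q^3 - 1.6974*q^2 + 5.9778*q + 1.0206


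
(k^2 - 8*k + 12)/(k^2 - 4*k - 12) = (k - 2)/(k + 2)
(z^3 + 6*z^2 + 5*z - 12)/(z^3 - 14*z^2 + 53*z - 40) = (z^2 + 7*z + 12)/(z^2 - 13*z + 40)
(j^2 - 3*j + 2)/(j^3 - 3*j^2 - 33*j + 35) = (j - 2)/(j^2 - 2*j - 35)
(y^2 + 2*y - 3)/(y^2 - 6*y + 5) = (y + 3)/(y - 5)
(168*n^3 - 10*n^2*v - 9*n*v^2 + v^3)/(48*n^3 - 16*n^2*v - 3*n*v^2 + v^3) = (42*n^2 - 13*n*v + v^2)/(12*n^2 - 7*n*v + v^2)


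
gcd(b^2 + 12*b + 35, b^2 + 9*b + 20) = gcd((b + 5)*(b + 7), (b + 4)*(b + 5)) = b + 5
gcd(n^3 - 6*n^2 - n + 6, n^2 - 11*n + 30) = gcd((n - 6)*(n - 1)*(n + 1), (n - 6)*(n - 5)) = n - 6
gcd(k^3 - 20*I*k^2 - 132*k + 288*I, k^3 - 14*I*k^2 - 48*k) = k^2 - 14*I*k - 48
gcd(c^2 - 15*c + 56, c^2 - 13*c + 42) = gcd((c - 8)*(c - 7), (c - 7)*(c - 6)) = c - 7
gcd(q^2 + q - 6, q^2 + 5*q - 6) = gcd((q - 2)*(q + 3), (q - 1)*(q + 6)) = 1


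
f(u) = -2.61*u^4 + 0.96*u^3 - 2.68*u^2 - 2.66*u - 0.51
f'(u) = -10.44*u^3 + 2.88*u^2 - 5.36*u - 2.66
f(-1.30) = -11.14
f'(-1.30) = 32.11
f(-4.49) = -1190.28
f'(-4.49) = 1024.48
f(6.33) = -4071.64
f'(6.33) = -2569.15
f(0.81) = -5.04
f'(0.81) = -10.66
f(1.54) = -22.14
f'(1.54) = -42.21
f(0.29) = -1.50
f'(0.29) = -4.23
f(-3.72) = -576.94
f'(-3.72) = 594.57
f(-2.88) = -217.57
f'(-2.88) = 286.05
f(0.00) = -0.51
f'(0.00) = -2.66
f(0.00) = -0.51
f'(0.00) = -2.66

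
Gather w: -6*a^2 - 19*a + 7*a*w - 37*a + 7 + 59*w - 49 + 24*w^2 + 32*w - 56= -6*a^2 - 56*a + 24*w^2 + w*(7*a + 91) - 98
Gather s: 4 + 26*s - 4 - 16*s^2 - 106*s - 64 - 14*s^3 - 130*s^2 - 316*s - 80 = -14*s^3 - 146*s^2 - 396*s - 144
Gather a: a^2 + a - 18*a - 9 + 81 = a^2 - 17*a + 72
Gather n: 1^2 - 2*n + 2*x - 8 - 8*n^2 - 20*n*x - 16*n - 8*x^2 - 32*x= -8*n^2 + n*(-20*x - 18) - 8*x^2 - 30*x - 7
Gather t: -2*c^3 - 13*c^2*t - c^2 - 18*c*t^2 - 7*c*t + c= -2*c^3 - c^2 - 18*c*t^2 + c + t*(-13*c^2 - 7*c)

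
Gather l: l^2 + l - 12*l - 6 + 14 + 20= l^2 - 11*l + 28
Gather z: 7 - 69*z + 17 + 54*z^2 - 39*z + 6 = 54*z^2 - 108*z + 30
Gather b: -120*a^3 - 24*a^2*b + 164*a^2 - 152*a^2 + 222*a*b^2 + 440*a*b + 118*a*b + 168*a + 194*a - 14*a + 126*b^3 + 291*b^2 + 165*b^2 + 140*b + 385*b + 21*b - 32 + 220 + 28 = -120*a^3 + 12*a^2 + 348*a + 126*b^3 + b^2*(222*a + 456) + b*(-24*a^2 + 558*a + 546) + 216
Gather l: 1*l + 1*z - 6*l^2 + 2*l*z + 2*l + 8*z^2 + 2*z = -6*l^2 + l*(2*z + 3) + 8*z^2 + 3*z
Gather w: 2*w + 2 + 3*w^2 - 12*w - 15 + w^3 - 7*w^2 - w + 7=w^3 - 4*w^2 - 11*w - 6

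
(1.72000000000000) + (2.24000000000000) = 3.96000000000000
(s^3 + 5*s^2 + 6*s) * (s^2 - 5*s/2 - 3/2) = s^5 + 5*s^4/2 - 8*s^3 - 45*s^2/2 - 9*s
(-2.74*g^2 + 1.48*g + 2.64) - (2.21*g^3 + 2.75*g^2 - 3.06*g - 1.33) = -2.21*g^3 - 5.49*g^2 + 4.54*g + 3.97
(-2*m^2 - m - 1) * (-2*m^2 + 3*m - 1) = 4*m^4 - 4*m^3 + m^2 - 2*m + 1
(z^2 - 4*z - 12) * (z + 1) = z^3 - 3*z^2 - 16*z - 12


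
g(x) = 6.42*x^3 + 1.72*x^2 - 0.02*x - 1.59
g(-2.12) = -54.99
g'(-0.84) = 10.68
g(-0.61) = -2.40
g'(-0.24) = 0.26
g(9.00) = 4817.73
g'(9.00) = 1591.00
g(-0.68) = -2.80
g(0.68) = 1.21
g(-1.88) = -38.13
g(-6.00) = -1326.27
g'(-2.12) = 79.25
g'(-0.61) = 5.05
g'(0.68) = 11.23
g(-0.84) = -4.16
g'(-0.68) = 6.55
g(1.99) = 55.78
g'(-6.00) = 672.70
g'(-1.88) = 61.59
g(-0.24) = -1.57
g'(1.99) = 83.10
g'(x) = 19.26*x^2 + 3.44*x - 0.02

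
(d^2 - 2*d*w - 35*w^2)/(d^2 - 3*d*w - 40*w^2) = (-d + 7*w)/(-d + 8*w)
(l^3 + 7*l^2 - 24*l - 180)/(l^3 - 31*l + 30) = (l + 6)/(l - 1)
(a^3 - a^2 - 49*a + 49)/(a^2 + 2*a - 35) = (a^2 - 8*a + 7)/(a - 5)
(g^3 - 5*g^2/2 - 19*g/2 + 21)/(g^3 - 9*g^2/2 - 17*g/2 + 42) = (g - 2)/(g - 4)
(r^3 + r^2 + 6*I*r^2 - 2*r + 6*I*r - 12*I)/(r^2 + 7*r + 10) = (r^2 + r*(-1 + 6*I) - 6*I)/(r + 5)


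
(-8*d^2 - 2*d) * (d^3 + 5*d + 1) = -8*d^5 - 2*d^4 - 40*d^3 - 18*d^2 - 2*d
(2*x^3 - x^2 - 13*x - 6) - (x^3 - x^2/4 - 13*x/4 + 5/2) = x^3 - 3*x^2/4 - 39*x/4 - 17/2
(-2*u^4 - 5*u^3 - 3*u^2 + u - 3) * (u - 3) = -2*u^5 + u^4 + 12*u^3 + 10*u^2 - 6*u + 9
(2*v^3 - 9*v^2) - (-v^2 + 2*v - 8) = 2*v^3 - 8*v^2 - 2*v + 8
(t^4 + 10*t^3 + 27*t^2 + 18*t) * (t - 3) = t^5 + 7*t^4 - 3*t^3 - 63*t^2 - 54*t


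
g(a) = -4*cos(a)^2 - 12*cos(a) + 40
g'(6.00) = -5.50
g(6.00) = 24.79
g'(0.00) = 0.00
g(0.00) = 24.00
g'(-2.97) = -0.70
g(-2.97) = 47.94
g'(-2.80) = -1.49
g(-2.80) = 47.76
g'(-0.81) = -12.69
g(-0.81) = 29.82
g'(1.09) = 13.92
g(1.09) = 33.59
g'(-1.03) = -13.82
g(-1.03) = 32.76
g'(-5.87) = 7.76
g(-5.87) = 25.65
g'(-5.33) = 13.56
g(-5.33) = 31.71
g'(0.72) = 11.88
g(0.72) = 28.72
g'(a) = 8*sin(a)*cos(a) + 12*sin(a)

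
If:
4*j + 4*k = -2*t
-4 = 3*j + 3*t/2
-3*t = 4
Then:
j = -2/3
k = 4/3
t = -4/3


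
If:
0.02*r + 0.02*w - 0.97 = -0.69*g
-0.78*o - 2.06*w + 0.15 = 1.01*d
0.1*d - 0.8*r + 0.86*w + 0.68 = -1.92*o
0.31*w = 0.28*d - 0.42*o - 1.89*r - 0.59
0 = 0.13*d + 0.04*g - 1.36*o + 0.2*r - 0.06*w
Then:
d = 4.01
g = 1.45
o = 0.59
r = 0.50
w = -2.12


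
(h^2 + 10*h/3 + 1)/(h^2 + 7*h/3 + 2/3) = (h + 3)/(h + 2)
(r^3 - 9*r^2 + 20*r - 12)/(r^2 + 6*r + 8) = (r^3 - 9*r^2 + 20*r - 12)/(r^2 + 6*r + 8)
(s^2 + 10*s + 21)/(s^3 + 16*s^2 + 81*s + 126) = 1/(s + 6)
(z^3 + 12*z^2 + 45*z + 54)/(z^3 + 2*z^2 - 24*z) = (z^2 + 6*z + 9)/(z*(z - 4))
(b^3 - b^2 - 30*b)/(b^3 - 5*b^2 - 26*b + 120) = b/(b - 4)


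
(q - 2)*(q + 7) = q^2 + 5*q - 14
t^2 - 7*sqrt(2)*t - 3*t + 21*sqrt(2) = (t - 3)*(t - 7*sqrt(2))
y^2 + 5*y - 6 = (y - 1)*(y + 6)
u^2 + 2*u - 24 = (u - 4)*(u + 6)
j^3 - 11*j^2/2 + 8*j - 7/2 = (j - 7/2)*(j - 1)^2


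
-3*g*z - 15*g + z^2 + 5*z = (-3*g + z)*(z + 5)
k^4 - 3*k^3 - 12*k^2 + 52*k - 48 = (k - 3)*(k - 2)^2*(k + 4)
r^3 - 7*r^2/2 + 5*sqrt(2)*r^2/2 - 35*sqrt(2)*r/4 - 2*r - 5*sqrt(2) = (r - 4)*(r + 1/2)*(r + 5*sqrt(2)/2)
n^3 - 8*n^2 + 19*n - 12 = (n - 4)*(n - 3)*(n - 1)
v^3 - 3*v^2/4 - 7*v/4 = v*(v - 7/4)*(v + 1)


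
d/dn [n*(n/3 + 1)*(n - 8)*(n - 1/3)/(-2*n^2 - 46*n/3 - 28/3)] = (-18*n^5 - 159*n^4 + 568*n^3 + 2285*n^2 + 1876*n - 336)/(6*(9*n^4 + 138*n^3 + 613*n^2 + 644*n + 196))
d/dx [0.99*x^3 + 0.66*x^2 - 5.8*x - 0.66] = 2.97*x^2 + 1.32*x - 5.8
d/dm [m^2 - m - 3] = 2*m - 1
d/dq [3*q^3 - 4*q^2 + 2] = q*(9*q - 8)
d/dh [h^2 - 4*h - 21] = 2*h - 4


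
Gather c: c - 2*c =-c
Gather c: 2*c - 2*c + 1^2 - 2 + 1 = 0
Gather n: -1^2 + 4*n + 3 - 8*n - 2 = -4*n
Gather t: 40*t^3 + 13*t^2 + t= 40*t^3 + 13*t^2 + t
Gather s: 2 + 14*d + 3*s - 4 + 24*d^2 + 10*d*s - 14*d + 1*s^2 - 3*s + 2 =24*d^2 + 10*d*s + s^2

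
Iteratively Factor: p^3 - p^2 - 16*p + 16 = (p + 4)*(p^2 - 5*p + 4) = (p - 4)*(p + 4)*(p - 1)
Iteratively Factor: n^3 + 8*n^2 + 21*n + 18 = (n + 3)*(n^2 + 5*n + 6) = (n + 3)^2*(n + 2)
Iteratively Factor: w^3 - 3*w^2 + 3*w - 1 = (w - 1)*(w^2 - 2*w + 1) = (w - 1)^2*(w - 1)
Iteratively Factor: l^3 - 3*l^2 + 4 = (l + 1)*(l^2 - 4*l + 4) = (l - 2)*(l + 1)*(l - 2)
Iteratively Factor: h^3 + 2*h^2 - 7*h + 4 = (h - 1)*(h^2 + 3*h - 4) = (h - 1)*(h + 4)*(h - 1)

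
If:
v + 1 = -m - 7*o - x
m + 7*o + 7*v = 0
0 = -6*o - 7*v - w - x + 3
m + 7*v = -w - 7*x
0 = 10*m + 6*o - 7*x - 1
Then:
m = -21/92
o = -9/184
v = 15/184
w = 595/184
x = -47/92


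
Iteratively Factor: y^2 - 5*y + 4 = (y - 4)*(y - 1)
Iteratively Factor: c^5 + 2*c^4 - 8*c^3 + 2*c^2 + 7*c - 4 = (c - 1)*(c^4 + 3*c^3 - 5*c^2 - 3*c + 4) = (c - 1)*(c + 4)*(c^3 - c^2 - c + 1) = (c - 1)*(c + 1)*(c + 4)*(c^2 - 2*c + 1) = (c - 1)^2*(c + 1)*(c + 4)*(c - 1)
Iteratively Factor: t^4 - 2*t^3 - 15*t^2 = (t - 5)*(t^3 + 3*t^2) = t*(t - 5)*(t^2 + 3*t) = t*(t - 5)*(t + 3)*(t)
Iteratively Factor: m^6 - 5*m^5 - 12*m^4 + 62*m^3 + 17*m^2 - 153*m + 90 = (m - 1)*(m^5 - 4*m^4 - 16*m^3 + 46*m^2 + 63*m - 90) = (m - 1)^2*(m^4 - 3*m^3 - 19*m^2 + 27*m + 90) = (m - 5)*(m - 1)^2*(m^3 + 2*m^2 - 9*m - 18) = (m - 5)*(m - 1)^2*(m + 2)*(m^2 - 9) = (m - 5)*(m - 1)^2*(m + 2)*(m + 3)*(m - 3)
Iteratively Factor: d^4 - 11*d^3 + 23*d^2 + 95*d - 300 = (d + 3)*(d^3 - 14*d^2 + 65*d - 100) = (d - 5)*(d + 3)*(d^2 - 9*d + 20) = (d - 5)^2*(d + 3)*(d - 4)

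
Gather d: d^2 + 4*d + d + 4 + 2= d^2 + 5*d + 6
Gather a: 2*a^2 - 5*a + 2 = 2*a^2 - 5*a + 2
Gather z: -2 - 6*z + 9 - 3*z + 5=12 - 9*z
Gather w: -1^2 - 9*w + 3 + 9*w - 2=0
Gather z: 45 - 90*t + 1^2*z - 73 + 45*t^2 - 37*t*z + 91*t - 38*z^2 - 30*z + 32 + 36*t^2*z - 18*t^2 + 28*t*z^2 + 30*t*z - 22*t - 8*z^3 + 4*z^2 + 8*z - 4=27*t^2 - 21*t - 8*z^3 + z^2*(28*t - 34) + z*(36*t^2 - 7*t - 21)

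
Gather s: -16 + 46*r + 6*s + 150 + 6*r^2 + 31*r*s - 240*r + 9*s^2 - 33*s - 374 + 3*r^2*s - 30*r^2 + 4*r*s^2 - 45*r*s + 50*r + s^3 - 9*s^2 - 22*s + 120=-24*r^2 + 4*r*s^2 - 144*r + s^3 + s*(3*r^2 - 14*r - 49) - 120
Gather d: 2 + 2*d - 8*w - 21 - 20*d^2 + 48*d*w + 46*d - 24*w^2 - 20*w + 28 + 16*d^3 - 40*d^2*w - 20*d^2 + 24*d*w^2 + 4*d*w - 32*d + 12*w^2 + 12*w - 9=16*d^3 + d^2*(-40*w - 40) + d*(24*w^2 + 52*w + 16) - 12*w^2 - 16*w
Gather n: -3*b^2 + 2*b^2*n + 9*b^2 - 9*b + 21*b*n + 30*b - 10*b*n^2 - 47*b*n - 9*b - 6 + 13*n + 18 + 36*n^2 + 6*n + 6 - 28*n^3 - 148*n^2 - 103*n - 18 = 6*b^2 + 12*b - 28*n^3 + n^2*(-10*b - 112) + n*(2*b^2 - 26*b - 84)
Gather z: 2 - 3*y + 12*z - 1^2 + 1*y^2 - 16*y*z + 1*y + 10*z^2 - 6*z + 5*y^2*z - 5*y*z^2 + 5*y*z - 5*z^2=y^2 - 2*y + z^2*(5 - 5*y) + z*(5*y^2 - 11*y + 6) + 1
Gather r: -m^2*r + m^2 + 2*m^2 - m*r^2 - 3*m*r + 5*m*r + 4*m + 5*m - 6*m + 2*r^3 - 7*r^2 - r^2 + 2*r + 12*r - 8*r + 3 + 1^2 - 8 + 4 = 3*m^2 + 3*m + 2*r^3 + r^2*(-m - 8) + r*(-m^2 + 2*m + 6)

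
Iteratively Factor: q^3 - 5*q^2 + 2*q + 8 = (q + 1)*(q^2 - 6*q + 8) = (q - 4)*(q + 1)*(q - 2)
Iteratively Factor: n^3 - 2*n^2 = (n)*(n^2 - 2*n) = n^2*(n - 2)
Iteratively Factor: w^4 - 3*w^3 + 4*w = (w + 1)*(w^3 - 4*w^2 + 4*w) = (w - 2)*(w + 1)*(w^2 - 2*w) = (w - 2)^2*(w + 1)*(w)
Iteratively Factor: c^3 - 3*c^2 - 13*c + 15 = (c + 3)*(c^2 - 6*c + 5) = (c - 5)*(c + 3)*(c - 1)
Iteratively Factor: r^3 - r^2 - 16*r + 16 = (r - 1)*(r^2 - 16) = (r - 1)*(r + 4)*(r - 4)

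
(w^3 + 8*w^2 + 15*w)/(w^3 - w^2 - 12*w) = (w + 5)/(w - 4)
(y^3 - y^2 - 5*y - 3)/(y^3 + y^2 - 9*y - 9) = (y + 1)/(y + 3)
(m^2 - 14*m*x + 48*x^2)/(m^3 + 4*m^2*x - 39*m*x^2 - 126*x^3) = (m - 8*x)/(m^2 + 10*m*x + 21*x^2)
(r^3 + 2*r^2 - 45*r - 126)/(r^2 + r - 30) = (r^2 - 4*r - 21)/(r - 5)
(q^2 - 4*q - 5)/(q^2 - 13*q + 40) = (q + 1)/(q - 8)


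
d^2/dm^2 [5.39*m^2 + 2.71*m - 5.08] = 10.7800000000000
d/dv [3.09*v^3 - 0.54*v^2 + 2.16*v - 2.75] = 9.27*v^2 - 1.08*v + 2.16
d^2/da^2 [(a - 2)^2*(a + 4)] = 6*a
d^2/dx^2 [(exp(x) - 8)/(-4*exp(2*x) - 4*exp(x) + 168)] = (-exp(4*x) + 33*exp(3*x) - 228*exp(2*x) + 1310*exp(x) - 1428)*exp(x)/(4*(exp(6*x) + 3*exp(5*x) - 123*exp(4*x) - 251*exp(3*x) + 5166*exp(2*x) + 5292*exp(x) - 74088))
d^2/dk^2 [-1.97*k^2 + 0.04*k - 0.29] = -3.94000000000000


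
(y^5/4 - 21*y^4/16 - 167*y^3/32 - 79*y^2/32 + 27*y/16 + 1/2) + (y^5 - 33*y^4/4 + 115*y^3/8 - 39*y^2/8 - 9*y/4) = 5*y^5/4 - 153*y^4/16 + 293*y^3/32 - 235*y^2/32 - 9*y/16 + 1/2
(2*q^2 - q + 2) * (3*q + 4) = 6*q^3 + 5*q^2 + 2*q + 8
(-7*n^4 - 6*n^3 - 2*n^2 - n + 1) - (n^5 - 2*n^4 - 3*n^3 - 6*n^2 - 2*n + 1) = -n^5 - 5*n^4 - 3*n^3 + 4*n^2 + n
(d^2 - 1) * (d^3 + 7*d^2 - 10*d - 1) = d^5 + 7*d^4 - 11*d^3 - 8*d^2 + 10*d + 1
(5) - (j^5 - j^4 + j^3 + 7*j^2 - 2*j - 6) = -j^5 + j^4 - j^3 - 7*j^2 + 2*j + 11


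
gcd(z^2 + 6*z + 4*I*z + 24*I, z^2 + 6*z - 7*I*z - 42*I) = z + 6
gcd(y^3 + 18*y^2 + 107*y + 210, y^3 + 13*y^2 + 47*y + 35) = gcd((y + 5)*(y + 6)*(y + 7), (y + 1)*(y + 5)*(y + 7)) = y^2 + 12*y + 35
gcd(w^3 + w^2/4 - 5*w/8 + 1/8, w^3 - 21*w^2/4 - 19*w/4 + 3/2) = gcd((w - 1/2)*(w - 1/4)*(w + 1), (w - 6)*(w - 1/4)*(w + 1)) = w^2 + 3*w/4 - 1/4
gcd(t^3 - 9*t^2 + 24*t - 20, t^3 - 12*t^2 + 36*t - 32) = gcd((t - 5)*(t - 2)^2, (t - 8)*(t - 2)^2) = t^2 - 4*t + 4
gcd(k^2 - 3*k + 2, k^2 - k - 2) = k - 2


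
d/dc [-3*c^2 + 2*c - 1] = 2 - 6*c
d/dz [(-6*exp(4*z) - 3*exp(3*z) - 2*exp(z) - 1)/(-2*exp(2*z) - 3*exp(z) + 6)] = (24*exp(5*z) + 60*exp(4*z) - 126*exp(3*z) - 58*exp(2*z) - 4*exp(z) - 15)*exp(z)/(4*exp(4*z) + 12*exp(3*z) - 15*exp(2*z) - 36*exp(z) + 36)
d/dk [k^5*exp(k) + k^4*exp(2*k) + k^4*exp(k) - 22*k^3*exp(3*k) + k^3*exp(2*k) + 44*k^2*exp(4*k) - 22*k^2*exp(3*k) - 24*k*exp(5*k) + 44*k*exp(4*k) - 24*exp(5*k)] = (k^5 + 2*k^4*exp(k) + 6*k^4 - 66*k^3*exp(2*k) + 6*k^3*exp(k) + 4*k^3 + 176*k^2*exp(3*k) - 132*k^2*exp(2*k) + 3*k^2*exp(k) - 120*k*exp(4*k) + 264*k*exp(3*k) - 44*k*exp(2*k) - 144*exp(4*k) + 44*exp(3*k))*exp(k)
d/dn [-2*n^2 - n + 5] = -4*n - 1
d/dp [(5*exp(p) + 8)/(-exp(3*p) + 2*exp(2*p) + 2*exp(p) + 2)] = (10*exp(3*p) + 14*exp(2*p) - 32*exp(p) - 6)*exp(p)/(exp(6*p) - 4*exp(5*p) + 4*exp(3*p) + 12*exp(2*p) + 8*exp(p) + 4)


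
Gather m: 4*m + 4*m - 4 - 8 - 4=8*m - 16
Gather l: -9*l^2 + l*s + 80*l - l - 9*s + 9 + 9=-9*l^2 + l*(s + 79) - 9*s + 18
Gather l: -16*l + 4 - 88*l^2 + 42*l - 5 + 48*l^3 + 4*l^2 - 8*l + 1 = 48*l^3 - 84*l^2 + 18*l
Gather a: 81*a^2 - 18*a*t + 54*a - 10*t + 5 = 81*a^2 + a*(54 - 18*t) - 10*t + 5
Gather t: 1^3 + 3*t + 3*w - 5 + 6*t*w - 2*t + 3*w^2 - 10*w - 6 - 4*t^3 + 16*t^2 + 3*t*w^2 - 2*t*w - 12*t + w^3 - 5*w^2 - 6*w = -4*t^3 + 16*t^2 + t*(3*w^2 + 4*w - 11) + w^3 - 2*w^2 - 13*w - 10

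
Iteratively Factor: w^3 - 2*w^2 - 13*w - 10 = (w + 2)*(w^2 - 4*w - 5) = (w + 1)*(w + 2)*(w - 5)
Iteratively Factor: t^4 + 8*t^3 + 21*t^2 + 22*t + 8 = (t + 1)*(t^3 + 7*t^2 + 14*t + 8) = (t + 1)*(t + 4)*(t^2 + 3*t + 2) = (t + 1)*(t + 2)*(t + 4)*(t + 1)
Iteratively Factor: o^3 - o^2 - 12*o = (o + 3)*(o^2 - 4*o) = o*(o + 3)*(o - 4)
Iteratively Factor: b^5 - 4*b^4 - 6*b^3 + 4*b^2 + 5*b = (b - 1)*(b^4 - 3*b^3 - 9*b^2 - 5*b) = (b - 1)*(b + 1)*(b^3 - 4*b^2 - 5*b) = (b - 5)*(b - 1)*(b + 1)*(b^2 + b) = b*(b - 5)*(b - 1)*(b + 1)*(b + 1)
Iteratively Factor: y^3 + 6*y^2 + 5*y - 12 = (y + 3)*(y^2 + 3*y - 4) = (y + 3)*(y + 4)*(y - 1)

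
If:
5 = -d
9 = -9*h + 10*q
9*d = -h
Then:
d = -5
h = 45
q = 207/5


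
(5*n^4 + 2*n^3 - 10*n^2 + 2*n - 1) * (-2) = -10*n^4 - 4*n^3 + 20*n^2 - 4*n + 2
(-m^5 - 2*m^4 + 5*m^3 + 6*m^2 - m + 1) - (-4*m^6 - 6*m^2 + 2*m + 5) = 4*m^6 - m^5 - 2*m^4 + 5*m^3 + 12*m^2 - 3*m - 4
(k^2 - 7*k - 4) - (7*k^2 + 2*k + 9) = -6*k^2 - 9*k - 13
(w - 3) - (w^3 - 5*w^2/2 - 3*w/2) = -w^3 + 5*w^2/2 + 5*w/2 - 3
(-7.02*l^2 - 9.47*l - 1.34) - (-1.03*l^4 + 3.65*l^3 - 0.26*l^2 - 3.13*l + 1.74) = 1.03*l^4 - 3.65*l^3 - 6.76*l^2 - 6.34*l - 3.08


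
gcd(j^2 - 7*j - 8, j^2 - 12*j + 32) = j - 8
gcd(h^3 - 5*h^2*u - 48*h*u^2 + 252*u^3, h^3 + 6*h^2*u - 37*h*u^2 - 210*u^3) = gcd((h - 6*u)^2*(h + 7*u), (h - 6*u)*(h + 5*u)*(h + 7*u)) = -h^2 - h*u + 42*u^2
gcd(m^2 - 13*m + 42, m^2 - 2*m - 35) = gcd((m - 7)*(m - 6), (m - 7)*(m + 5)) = m - 7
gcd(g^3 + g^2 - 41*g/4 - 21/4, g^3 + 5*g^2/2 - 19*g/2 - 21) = g^2 + g/2 - 21/2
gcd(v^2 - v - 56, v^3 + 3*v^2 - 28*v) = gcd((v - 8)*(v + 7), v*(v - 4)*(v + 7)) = v + 7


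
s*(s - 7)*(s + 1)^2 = s^4 - 5*s^3 - 13*s^2 - 7*s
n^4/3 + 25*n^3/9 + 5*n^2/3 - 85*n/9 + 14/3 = (n/3 + 1)*(n - 1)*(n - 2/3)*(n + 7)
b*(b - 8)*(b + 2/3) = b^3 - 22*b^2/3 - 16*b/3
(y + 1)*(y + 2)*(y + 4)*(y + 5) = y^4 + 12*y^3 + 49*y^2 + 78*y + 40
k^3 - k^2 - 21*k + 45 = (k - 3)^2*(k + 5)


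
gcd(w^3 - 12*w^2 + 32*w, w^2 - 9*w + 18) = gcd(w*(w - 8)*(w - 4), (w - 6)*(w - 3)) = 1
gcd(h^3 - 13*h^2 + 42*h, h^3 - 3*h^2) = h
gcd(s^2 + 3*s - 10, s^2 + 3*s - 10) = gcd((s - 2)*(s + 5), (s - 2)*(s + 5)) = s^2 + 3*s - 10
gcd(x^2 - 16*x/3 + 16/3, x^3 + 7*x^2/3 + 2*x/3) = 1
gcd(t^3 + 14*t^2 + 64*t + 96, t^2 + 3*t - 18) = t + 6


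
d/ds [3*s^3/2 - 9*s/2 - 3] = 9*s^2/2 - 9/2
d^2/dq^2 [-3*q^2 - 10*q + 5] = -6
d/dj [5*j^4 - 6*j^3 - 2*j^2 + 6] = 2*j*(10*j^2 - 9*j - 2)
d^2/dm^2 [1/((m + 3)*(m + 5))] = 2*((m + 3)^2 + (m + 3)*(m + 5) + (m + 5)^2)/((m + 3)^3*(m + 5)^3)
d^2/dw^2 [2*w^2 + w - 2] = 4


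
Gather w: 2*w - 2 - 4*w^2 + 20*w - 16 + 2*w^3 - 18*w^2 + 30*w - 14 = 2*w^3 - 22*w^2 + 52*w - 32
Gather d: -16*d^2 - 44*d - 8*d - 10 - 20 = -16*d^2 - 52*d - 30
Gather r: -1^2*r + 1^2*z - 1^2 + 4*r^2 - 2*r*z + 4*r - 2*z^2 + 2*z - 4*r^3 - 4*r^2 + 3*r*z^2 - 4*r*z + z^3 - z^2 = -4*r^3 + r*(3*z^2 - 6*z + 3) + z^3 - 3*z^2 + 3*z - 1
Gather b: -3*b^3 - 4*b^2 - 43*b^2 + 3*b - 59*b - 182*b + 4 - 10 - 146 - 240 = -3*b^3 - 47*b^2 - 238*b - 392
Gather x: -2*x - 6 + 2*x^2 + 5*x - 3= 2*x^2 + 3*x - 9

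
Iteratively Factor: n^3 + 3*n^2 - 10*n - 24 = (n + 4)*(n^2 - n - 6) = (n - 3)*(n + 4)*(n + 2)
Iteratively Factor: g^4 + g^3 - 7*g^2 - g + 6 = (g - 2)*(g^3 + 3*g^2 - g - 3) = (g - 2)*(g + 1)*(g^2 + 2*g - 3) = (g - 2)*(g + 1)*(g + 3)*(g - 1)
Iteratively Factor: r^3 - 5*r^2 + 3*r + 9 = (r + 1)*(r^2 - 6*r + 9) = (r - 3)*(r + 1)*(r - 3)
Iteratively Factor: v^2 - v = (v - 1)*(v)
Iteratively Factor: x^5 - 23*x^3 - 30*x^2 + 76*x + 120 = (x - 2)*(x^4 + 2*x^3 - 19*x^2 - 68*x - 60) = (x - 2)*(x + 2)*(x^3 - 19*x - 30) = (x - 2)*(x + 2)^2*(x^2 - 2*x - 15) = (x - 2)*(x + 2)^2*(x + 3)*(x - 5)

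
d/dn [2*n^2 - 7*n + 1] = 4*n - 7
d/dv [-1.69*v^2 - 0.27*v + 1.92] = -3.38*v - 0.27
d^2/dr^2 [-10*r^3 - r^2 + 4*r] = -60*r - 2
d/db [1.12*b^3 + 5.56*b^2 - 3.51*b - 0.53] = 3.36*b^2 + 11.12*b - 3.51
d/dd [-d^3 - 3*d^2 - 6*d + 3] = -3*d^2 - 6*d - 6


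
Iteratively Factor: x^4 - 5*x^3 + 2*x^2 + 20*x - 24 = (x - 3)*(x^3 - 2*x^2 - 4*x + 8) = (x - 3)*(x + 2)*(x^2 - 4*x + 4) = (x - 3)*(x - 2)*(x + 2)*(x - 2)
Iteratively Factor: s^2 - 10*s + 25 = (s - 5)*(s - 5)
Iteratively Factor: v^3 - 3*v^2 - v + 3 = (v - 3)*(v^2 - 1) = (v - 3)*(v - 1)*(v + 1)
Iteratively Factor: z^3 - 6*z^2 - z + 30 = (z - 3)*(z^2 - 3*z - 10) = (z - 5)*(z - 3)*(z + 2)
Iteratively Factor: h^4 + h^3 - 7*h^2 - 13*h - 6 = (h + 2)*(h^3 - h^2 - 5*h - 3) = (h + 1)*(h + 2)*(h^2 - 2*h - 3) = (h - 3)*(h + 1)*(h + 2)*(h + 1)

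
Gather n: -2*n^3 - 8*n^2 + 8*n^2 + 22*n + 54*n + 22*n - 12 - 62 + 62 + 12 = -2*n^3 + 98*n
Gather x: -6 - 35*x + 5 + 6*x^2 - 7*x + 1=6*x^2 - 42*x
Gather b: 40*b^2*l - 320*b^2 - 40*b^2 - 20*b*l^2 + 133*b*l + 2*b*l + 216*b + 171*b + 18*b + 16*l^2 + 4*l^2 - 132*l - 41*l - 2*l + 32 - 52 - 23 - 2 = b^2*(40*l - 360) + b*(-20*l^2 + 135*l + 405) + 20*l^2 - 175*l - 45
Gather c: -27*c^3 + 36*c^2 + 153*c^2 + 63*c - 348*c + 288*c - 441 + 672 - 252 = -27*c^3 + 189*c^2 + 3*c - 21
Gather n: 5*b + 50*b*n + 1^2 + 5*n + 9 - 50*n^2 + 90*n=5*b - 50*n^2 + n*(50*b + 95) + 10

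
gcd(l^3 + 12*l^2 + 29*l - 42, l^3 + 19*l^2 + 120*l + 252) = l^2 + 13*l + 42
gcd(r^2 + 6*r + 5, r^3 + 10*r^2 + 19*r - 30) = r + 5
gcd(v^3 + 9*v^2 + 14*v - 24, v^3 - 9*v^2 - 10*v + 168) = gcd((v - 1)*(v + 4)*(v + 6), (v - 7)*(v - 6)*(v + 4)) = v + 4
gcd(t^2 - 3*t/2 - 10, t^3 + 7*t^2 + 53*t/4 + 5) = t + 5/2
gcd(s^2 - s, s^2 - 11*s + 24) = 1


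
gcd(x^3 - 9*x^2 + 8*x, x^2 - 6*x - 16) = x - 8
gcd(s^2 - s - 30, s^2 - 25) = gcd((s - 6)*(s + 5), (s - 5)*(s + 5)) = s + 5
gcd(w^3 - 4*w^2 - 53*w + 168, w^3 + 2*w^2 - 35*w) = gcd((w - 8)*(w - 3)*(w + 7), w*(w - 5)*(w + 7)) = w + 7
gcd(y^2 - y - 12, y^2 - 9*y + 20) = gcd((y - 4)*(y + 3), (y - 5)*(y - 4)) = y - 4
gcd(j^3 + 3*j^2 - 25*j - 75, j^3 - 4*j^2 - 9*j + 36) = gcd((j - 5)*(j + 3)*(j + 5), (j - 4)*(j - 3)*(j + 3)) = j + 3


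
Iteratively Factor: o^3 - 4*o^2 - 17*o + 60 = (o - 3)*(o^2 - o - 20) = (o - 5)*(o - 3)*(o + 4)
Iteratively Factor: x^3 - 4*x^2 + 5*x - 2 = (x - 1)*(x^2 - 3*x + 2) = (x - 1)^2*(x - 2)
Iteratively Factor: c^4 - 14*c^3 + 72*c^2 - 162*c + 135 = (c - 5)*(c^3 - 9*c^2 + 27*c - 27) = (c - 5)*(c - 3)*(c^2 - 6*c + 9) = (c - 5)*(c - 3)^2*(c - 3)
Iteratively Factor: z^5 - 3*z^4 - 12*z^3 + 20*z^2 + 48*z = (z - 3)*(z^4 - 12*z^2 - 16*z) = (z - 3)*(z + 2)*(z^3 - 2*z^2 - 8*z) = z*(z - 3)*(z + 2)*(z^2 - 2*z - 8) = z*(z - 4)*(z - 3)*(z + 2)*(z + 2)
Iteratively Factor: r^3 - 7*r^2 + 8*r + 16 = (r - 4)*(r^2 - 3*r - 4) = (r - 4)*(r + 1)*(r - 4)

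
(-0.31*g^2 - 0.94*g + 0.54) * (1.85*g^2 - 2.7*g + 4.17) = -0.5735*g^4 - 0.902*g^3 + 2.2443*g^2 - 5.3778*g + 2.2518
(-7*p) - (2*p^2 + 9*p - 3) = -2*p^2 - 16*p + 3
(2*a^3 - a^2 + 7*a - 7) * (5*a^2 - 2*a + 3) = 10*a^5 - 9*a^4 + 43*a^3 - 52*a^2 + 35*a - 21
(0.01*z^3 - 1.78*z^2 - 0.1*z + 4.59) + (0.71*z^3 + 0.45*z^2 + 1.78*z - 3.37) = 0.72*z^3 - 1.33*z^2 + 1.68*z + 1.22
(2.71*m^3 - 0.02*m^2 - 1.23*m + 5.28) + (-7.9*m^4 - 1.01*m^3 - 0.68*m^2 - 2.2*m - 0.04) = -7.9*m^4 + 1.7*m^3 - 0.7*m^2 - 3.43*m + 5.24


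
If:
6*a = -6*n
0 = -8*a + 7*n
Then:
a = 0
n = 0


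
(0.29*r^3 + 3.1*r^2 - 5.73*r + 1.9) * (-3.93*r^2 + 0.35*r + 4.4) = -1.1397*r^5 - 12.0815*r^4 + 24.8799*r^3 + 4.1675*r^2 - 24.547*r + 8.36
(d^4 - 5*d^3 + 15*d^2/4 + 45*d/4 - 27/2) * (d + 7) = d^5 + 2*d^4 - 125*d^3/4 + 75*d^2/2 + 261*d/4 - 189/2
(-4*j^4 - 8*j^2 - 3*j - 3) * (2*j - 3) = -8*j^5 + 12*j^4 - 16*j^3 + 18*j^2 + 3*j + 9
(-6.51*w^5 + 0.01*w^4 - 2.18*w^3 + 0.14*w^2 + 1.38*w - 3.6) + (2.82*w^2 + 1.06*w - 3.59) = -6.51*w^5 + 0.01*w^4 - 2.18*w^3 + 2.96*w^2 + 2.44*w - 7.19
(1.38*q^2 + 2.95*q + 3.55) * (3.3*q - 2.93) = 4.554*q^3 + 5.6916*q^2 + 3.0715*q - 10.4015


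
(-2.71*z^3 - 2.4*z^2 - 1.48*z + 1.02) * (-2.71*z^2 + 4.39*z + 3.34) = 7.3441*z^5 - 5.3929*z^4 - 15.5766*z^3 - 17.2774*z^2 - 0.465400000000001*z + 3.4068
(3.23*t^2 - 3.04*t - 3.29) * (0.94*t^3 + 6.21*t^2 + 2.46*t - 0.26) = 3.0362*t^5 + 17.2007*t^4 - 14.0252*t^3 - 28.7491*t^2 - 7.303*t + 0.8554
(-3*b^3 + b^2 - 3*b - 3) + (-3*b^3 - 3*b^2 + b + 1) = -6*b^3 - 2*b^2 - 2*b - 2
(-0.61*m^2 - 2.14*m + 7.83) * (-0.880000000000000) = 0.5368*m^2 + 1.8832*m - 6.8904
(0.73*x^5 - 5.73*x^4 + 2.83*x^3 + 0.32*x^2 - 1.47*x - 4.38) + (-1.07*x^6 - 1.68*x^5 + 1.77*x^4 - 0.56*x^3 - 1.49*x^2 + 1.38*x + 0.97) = -1.07*x^6 - 0.95*x^5 - 3.96*x^4 + 2.27*x^3 - 1.17*x^2 - 0.0900000000000001*x - 3.41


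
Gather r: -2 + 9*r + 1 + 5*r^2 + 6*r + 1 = 5*r^2 + 15*r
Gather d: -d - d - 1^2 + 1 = -2*d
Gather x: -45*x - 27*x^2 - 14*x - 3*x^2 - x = -30*x^2 - 60*x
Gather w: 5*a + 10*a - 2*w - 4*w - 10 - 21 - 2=15*a - 6*w - 33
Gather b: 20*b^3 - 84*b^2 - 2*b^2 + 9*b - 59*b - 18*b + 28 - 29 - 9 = 20*b^3 - 86*b^2 - 68*b - 10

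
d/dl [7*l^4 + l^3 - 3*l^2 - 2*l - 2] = 28*l^3 + 3*l^2 - 6*l - 2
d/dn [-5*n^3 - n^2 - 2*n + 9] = -15*n^2 - 2*n - 2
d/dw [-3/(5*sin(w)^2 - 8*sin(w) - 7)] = 6*(5*sin(w) - 4)*cos(w)/(-5*sin(w)^2 + 8*sin(w) + 7)^2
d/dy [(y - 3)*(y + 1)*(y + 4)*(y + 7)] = 4*y^3 + 27*y^2 + 6*y - 89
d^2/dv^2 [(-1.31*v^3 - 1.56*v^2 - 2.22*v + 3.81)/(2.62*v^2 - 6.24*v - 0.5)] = (-1.4210854715202e-14*v^4 - 186.934904*v^3 + 120.135384*v^2 - 393.147768*v + 319.759512)/(17.984728*v^6 - 128.501568*v^5 + 295.752936*v^4 - 193.924224*v^3 - 56.4414*v^2 - 4.68*v - 0.125)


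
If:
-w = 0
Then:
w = 0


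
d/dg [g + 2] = 1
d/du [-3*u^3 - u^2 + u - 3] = -9*u^2 - 2*u + 1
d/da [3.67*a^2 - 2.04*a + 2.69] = 7.34*a - 2.04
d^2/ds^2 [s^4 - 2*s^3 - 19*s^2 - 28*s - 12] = 12*s^2 - 12*s - 38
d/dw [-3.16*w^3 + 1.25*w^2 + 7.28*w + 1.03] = -9.48*w^2 + 2.5*w + 7.28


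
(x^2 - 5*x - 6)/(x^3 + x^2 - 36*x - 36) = 1/(x + 6)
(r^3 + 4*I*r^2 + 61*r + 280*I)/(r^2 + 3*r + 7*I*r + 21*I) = (r^2 - 3*I*r + 40)/(r + 3)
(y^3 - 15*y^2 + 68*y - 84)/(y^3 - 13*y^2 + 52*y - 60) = (y - 7)/(y - 5)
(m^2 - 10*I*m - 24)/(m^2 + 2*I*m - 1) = (m^2 - 10*I*m - 24)/(m^2 + 2*I*m - 1)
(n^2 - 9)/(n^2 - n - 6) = (n + 3)/(n + 2)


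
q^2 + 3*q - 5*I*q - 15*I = (q + 3)*(q - 5*I)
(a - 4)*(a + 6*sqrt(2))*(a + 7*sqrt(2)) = a^3 - 4*a^2 + 13*sqrt(2)*a^2 - 52*sqrt(2)*a + 84*a - 336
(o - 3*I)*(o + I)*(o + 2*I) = o^3 + 7*o + 6*I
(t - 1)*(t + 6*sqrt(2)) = t^2 - t + 6*sqrt(2)*t - 6*sqrt(2)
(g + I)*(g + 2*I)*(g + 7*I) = g^3 + 10*I*g^2 - 23*g - 14*I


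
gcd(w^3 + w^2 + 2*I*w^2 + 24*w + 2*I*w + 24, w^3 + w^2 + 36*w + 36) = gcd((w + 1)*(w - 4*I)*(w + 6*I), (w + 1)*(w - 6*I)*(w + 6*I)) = w^2 + w*(1 + 6*I) + 6*I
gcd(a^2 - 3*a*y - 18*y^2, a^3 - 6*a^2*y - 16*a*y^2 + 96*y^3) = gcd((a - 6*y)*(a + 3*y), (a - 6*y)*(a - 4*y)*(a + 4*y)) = -a + 6*y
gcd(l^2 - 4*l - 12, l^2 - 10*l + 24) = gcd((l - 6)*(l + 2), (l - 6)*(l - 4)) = l - 6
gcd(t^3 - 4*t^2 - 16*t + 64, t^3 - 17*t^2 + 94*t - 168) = t - 4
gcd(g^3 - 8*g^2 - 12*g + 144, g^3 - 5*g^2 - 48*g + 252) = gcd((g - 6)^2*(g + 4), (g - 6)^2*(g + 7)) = g^2 - 12*g + 36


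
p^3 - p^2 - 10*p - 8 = (p - 4)*(p + 1)*(p + 2)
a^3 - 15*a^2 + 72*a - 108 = (a - 6)^2*(a - 3)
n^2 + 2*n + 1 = (n + 1)^2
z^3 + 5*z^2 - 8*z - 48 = (z - 3)*(z + 4)^2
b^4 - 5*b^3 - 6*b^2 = b^2*(b - 6)*(b + 1)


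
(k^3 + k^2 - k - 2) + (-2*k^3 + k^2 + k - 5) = -k^3 + 2*k^2 - 7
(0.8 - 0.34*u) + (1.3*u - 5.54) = 0.96*u - 4.74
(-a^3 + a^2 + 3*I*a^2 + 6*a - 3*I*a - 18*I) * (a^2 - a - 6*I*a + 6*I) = -a^5 + 2*a^4 + 9*I*a^4 + 23*a^3 - 18*I*a^3 - 42*a^2 - 45*I*a^2 - 90*a + 54*I*a + 108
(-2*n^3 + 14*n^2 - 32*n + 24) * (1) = -2*n^3 + 14*n^2 - 32*n + 24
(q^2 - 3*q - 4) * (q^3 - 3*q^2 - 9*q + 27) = q^5 - 6*q^4 - 4*q^3 + 66*q^2 - 45*q - 108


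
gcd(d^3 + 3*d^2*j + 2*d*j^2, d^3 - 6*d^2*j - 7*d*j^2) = d^2 + d*j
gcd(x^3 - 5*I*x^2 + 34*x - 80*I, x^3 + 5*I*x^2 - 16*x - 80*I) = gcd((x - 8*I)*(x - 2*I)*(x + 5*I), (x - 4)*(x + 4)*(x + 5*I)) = x + 5*I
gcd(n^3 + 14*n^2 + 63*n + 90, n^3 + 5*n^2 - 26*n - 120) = n + 6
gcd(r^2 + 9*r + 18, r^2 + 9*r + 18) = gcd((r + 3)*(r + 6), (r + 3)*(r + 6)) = r^2 + 9*r + 18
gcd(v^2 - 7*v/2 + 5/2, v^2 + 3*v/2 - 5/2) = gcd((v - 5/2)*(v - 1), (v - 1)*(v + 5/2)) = v - 1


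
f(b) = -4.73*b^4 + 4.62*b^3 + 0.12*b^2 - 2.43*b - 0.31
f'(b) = -18.92*b^3 + 13.86*b^2 + 0.24*b - 2.43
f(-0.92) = -4.96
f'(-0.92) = 23.81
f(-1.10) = -10.57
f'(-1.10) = 39.26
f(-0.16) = 0.06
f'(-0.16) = -2.04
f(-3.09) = -559.18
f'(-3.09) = 687.37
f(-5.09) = -3769.00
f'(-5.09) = 2850.46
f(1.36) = -7.95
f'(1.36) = -24.06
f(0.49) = -1.20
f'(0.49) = -1.21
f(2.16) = -61.40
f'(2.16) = -127.92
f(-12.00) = -106018.51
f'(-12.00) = 34684.29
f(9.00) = -27678.01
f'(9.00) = -12670.29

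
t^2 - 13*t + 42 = (t - 7)*(t - 6)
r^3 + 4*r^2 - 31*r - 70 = (r - 5)*(r + 2)*(r + 7)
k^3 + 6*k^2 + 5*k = k*(k + 1)*(k + 5)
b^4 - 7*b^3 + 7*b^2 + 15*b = b*(b - 5)*(b - 3)*(b + 1)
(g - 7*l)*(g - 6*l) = g^2 - 13*g*l + 42*l^2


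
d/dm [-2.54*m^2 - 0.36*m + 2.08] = -5.08*m - 0.36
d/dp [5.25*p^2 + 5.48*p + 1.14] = 10.5*p + 5.48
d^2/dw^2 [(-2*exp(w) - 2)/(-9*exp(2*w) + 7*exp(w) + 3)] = (162*exp(4*w) + 774*exp(3*w) - 54*exp(2*w) + 272*exp(w) - 24)*exp(w)/(729*exp(6*w) - 1701*exp(5*w) + 594*exp(4*w) + 791*exp(3*w) - 198*exp(2*w) - 189*exp(w) - 27)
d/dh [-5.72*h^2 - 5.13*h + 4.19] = -11.44*h - 5.13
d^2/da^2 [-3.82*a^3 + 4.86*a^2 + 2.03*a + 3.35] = 9.72 - 22.92*a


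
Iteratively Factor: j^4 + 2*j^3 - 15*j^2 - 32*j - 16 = (j - 4)*(j^3 + 6*j^2 + 9*j + 4) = (j - 4)*(j + 1)*(j^2 + 5*j + 4) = (j - 4)*(j + 1)^2*(j + 4)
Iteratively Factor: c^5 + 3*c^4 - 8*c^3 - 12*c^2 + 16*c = (c + 2)*(c^4 + c^3 - 10*c^2 + 8*c) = (c - 2)*(c + 2)*(c^3 + 3*c^2 - 4*c) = (c - 2)*(c - 1)*(c + 2)*(c^2 + 4*c) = (c - 2)*(c - 1)*(c + 2)*(c + 4)*(c)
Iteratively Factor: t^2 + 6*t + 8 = (t + 2)*(t + 4)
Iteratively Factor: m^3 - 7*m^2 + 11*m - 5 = (m - 1)*(m^2 - 6*m + 5) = (m - 5)*(m - 1)*(m - 1)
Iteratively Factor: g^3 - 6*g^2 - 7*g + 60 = (g + 3)*(g^2 - 9*g + 20) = (g - 5)*(g + 3)*(g - 4)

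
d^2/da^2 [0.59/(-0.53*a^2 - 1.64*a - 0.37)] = (0.331462*a^2 + 1.025656*a - 0.59*(1.06*a + 1.64)*(2.12*a + 3.28) + 0.231398)/(0.53*a^2 + 1.64*a + 0.37)^3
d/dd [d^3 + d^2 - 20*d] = 3*d^2 + 2*d - 20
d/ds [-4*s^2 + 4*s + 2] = 4 - 8*s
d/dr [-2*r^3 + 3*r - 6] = 3 - 6*r^2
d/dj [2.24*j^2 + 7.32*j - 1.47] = 4.48*j + 7.32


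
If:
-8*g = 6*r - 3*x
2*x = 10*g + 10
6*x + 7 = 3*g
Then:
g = -37/27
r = 73/81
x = -50/27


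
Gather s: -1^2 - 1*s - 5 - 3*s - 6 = -4*s - 12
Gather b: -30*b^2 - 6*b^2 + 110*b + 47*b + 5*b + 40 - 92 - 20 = -36*b^2 + 162*b - 72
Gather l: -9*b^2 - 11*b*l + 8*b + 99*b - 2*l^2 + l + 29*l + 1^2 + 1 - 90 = -9*b^2 + 107*b - 2*l^2 + l*(30 - 11*b) - 88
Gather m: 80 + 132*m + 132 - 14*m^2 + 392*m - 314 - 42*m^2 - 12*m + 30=-56*m^2 + 512*m - 72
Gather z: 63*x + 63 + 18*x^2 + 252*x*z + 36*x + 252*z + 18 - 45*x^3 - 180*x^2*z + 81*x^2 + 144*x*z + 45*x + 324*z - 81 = -45*x^3 + 99*x^2 + 144*x + z*(-180*x^2 + 396*x + 576)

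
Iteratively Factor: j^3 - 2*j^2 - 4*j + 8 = (j - 2)*(j^2 - 4) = (j - 2)*(j + 2)*(j - 2)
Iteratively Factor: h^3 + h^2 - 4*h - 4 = (h + 2)*(h^2 - h - 2) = (h - 2)*(h + 2)*(h + 1)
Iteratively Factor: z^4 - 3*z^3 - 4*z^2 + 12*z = (z - 3)*(z^3 - 4*z) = (z - 3)*(z + 2)*(z^2 - 2*z) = z*(z - 3)*(z + 2)*(z - 2)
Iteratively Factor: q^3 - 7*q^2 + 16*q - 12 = (q - 2)*(q^2 - 5*q + 6) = (q - 2)^2*(q - 3)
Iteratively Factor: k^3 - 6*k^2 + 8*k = (k)*(k^2 - 6*k + 8) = k*(k - 2)*(k - 4)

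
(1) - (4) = -3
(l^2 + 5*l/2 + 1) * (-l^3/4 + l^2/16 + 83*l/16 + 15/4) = -l^5/4 - 9*l^4/16 + 163*l^3/32 + 537*l^2/32 + 233*l/16 + 15/4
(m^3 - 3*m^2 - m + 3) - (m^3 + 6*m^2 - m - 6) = 9 - 9*m^2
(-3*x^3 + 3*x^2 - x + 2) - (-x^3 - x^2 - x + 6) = -2*x^3 + 4*x^2 - 4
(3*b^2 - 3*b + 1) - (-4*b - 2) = 3*b^2 + b + 3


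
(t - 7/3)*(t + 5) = t^2 + 8*t/3 - 35/3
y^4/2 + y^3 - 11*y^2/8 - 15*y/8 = y*(y/2 + 1/2)*(y - 3/2)*(y + 5/2)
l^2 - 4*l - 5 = (l - 5)*(l + 1)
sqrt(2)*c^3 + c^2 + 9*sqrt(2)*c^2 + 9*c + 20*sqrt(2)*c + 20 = (c + 4)*(c + 5)*(sqrt(2)*c + 1)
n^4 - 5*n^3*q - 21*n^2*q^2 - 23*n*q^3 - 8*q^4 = (n - 8*q)*(n + q)^3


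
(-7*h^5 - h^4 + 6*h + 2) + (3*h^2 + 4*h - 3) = -7*h^5 - h^4 + 3*h^2 + 10*h - 1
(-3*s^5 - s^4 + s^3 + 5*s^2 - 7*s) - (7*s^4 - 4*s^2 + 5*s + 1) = -3*s^5 - 8*s^4 + s^3 + 9*s^2 - 12*s - 1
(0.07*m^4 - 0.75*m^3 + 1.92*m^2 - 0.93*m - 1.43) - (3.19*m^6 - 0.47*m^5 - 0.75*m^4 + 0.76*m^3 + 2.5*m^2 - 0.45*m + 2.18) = -3.19*m^6 + 0.47*m^5 + 0.82*m^4 - 1.51*m^3 - 0.58*m^2 - 0.48*m - 3.61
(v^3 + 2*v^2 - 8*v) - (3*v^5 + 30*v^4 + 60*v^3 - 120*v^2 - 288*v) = -3*v^5 - 30*v^4 - 59*v^3 + 122*v^2 + 280*v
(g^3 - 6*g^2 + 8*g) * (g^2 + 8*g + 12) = g^5 + 2*g^4 - 28*g^3 - 8*g^2 + 96*g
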